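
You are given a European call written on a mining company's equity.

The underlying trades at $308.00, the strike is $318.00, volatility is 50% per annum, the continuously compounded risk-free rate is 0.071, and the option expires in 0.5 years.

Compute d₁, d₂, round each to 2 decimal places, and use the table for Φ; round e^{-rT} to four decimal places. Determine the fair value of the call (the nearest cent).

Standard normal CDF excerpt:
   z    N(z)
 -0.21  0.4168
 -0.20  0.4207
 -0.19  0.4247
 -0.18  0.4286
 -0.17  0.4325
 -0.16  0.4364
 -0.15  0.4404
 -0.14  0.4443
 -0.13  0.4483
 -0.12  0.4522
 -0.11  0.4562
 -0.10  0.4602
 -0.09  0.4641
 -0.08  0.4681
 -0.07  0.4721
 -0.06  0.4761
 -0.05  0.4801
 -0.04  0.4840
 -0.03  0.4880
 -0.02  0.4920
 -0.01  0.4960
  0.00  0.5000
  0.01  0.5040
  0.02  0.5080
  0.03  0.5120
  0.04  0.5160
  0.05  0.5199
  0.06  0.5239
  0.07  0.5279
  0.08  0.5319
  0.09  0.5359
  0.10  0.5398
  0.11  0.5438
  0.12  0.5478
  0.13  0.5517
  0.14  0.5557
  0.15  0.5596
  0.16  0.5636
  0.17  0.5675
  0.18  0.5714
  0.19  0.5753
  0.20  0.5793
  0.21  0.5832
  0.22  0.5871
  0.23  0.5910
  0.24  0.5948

T = 0.5;  σ√T = 0.3536
d₁ = [ln(308/318) + (0.071 + 0.5²/2)·0.5] / 0.3536 = [-0.0320 + 0.0980] / 0.3536 = 0.1868 ≈ 0.19
d₂ = d₁ − σ√T = 0.1868 − 0.3536 = -0.1667 ≈ -0.17
exp(−rT) = exp(−0.071·0.5) = 0.9651
N(d₁) = N(0.19) = 0.5753;  N(d₂) = N(-0.17) = 0.4325
C = 308·0.5753 − 318·0.9651·0.4325 = 177.1924 − 132.7350 = 44.4574

$44.46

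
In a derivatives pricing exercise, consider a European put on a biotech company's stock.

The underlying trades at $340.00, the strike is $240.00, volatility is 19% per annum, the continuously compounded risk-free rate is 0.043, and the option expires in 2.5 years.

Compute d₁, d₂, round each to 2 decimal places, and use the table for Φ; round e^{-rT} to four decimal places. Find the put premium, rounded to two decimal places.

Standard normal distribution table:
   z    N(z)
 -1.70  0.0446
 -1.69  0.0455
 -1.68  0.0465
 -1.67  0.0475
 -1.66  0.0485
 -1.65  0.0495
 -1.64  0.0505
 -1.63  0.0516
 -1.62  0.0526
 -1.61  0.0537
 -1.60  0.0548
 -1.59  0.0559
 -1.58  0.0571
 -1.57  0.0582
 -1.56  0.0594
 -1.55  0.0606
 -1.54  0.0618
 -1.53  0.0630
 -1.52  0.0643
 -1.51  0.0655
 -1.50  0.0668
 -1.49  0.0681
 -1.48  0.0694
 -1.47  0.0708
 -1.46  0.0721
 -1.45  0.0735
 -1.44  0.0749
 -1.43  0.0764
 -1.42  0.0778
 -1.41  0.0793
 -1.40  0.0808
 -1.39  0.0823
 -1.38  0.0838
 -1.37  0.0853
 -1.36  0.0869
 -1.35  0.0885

σ√T = 0.19 × 1.5811 = 0.3004
d₁ = [ln(340/240) + (0.043 + ½·0.19²)·2.5] / (σ√T) = (0.3483 + 0.1526) / 0.3004 = 1.6675 ≈ 1.67
d₂ = 1.6675 − 0.3004 = 1.3670 ≈ 1.37
e^(−rT) = e^(−0.043·2.5) = 0.8981
N(−d₂) = N(-1.37) = 0.0853;  N(−d₁) = N(-1.67) = 0.0475
P = 240·0.8981·0.0853 − 340·0.0475 = 18.3859 − 16.1500 = 2.2359

$2.24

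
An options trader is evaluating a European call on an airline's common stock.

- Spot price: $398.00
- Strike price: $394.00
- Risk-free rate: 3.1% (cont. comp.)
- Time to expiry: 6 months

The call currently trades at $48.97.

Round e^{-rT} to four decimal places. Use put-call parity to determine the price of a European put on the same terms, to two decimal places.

e^(−rT) = e^(−0.031·0.5) = 0.9846
Put-call parity: C − P = S − K·e^(−rT) = 398 − 394·0.9846 = 398 − 387.9324 = 10.0676
P = C − (C − P) = 48.97 − (10.0676) = 38.9024

$38.90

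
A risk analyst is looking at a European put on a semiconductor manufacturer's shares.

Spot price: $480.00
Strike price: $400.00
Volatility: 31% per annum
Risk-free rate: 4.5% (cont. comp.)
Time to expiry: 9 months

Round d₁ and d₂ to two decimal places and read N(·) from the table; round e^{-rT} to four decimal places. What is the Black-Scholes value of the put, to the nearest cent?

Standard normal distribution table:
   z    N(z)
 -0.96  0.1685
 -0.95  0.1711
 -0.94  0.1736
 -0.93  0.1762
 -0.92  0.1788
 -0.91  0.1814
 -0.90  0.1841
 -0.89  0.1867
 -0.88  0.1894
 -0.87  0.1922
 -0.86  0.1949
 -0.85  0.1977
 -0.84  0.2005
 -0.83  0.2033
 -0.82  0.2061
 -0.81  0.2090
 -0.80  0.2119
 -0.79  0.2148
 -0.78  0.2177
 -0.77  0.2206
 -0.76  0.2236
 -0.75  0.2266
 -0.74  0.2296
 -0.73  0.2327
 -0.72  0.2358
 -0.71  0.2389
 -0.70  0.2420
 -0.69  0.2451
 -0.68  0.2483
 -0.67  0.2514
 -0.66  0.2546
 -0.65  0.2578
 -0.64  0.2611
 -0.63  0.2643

$13.89

σ√T = 0.31·√0.75 = 0.2685
d₁ = [ln(480/400) + (0.045 + 0.31²/2)·0.75] / 0.2685 = [0.1823 + 0.0698] / 0.2685 = 0.9391 → 0.94
d₂ = d₁ − σ√T = 0.9391 − 0.2685 = 0.6706 → 0.67
exp(−rT) = exp(−0.045·0.75) = 0.9668
N(−d₂) = N(-0.67) = 0.2514;  N(−d₁) = N(-0.94) = 0.1736
P = 400·0.9668·0.2514 − 480·0.1736 = 97.2214 − 83.3280 = 13.8934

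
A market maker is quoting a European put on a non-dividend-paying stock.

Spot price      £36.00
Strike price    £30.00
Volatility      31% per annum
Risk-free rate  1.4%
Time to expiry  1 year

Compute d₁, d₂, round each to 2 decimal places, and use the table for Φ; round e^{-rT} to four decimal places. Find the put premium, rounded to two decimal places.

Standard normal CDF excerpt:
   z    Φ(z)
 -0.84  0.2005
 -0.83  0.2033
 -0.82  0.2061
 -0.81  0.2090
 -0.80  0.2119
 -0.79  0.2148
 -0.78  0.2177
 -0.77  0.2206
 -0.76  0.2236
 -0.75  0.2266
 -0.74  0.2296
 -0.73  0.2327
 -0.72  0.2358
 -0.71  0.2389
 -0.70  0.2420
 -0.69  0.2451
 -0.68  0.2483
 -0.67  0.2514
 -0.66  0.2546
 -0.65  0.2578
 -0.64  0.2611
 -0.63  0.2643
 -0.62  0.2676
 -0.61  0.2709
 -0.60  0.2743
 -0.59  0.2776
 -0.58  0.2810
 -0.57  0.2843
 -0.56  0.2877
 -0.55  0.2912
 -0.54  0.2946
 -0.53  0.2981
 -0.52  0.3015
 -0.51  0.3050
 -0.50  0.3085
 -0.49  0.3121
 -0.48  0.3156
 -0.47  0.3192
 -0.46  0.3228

T = 1;  σ√T = 0.3100
d₁ = [ln(36/30) + (0.014 + 0.31²/2)·1] / 0.3100 = [0.1823 + 0.0621] / 0.3100 = 0.7883 ≈ 0.79
d₂ = d₁ − σ√T = 0.7883 − 0.3100 = 0.4783 ≈ 0.48
e^(−rT) = e^(−0.014·1) = 0.9861
P = 30·0.9861·N(-0.48) − 36·N(-0.79) = 30·0.9861·0.3156 − 36·0.2148 = 9.3364 − 7.7328 = 1.6036

£1.60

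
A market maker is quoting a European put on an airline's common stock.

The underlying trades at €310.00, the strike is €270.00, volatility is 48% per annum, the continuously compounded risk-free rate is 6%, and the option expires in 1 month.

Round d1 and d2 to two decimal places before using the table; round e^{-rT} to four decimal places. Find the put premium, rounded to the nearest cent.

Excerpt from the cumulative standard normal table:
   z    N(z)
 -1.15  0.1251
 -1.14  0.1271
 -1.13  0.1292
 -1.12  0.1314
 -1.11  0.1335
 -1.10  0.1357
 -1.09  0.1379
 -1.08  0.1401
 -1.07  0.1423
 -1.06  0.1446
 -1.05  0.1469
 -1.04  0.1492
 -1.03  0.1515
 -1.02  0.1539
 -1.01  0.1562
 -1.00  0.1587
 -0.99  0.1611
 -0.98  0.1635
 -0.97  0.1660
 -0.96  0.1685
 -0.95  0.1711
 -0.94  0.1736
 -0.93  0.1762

€3.20

σ√T = 0.48·√0.08333 = 0.1386
d₁ = [ln(310/270) + (0.06 + 0.48²/2)·0.08333] / 0.1386 = [0.1382 + 0.0146] / 0.1386 = 1.1024 which rounds to 1.10
d₂ = d₁ − σ√T = 1.1024 − 0.1386 = 0.9638 which rounds to 0.96
exp(−rT) = exp(−0.06·0.08333) = 0.9950
N(−d₂) = N(-0.96) = 0.1685;  N(−d₁) = N(-1.10) = 0.1357
P = 270·0.9950·0.1685 − 310·0.1357 = 45.2675 − 42.0670 = 3.2005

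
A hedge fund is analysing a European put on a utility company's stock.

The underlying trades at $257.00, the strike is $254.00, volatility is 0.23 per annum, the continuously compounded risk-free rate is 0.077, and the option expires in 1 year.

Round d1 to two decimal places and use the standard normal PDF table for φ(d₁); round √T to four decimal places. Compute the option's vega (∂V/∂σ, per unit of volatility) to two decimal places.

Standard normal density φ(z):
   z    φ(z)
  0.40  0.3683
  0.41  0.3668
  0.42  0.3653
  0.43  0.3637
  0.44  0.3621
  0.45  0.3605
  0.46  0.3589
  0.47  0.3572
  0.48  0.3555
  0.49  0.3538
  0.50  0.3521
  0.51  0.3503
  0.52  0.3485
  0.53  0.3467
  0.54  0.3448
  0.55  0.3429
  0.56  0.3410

σ√T = 0.23·√1 = 0.2300
d₁ = [ln(257/254) + (0.077 + 0.23²/2)·1] / 0.2300 = [0.0117 + 0.1035] / 0.2300 = 0.5008 → 0.50
√T = √1 = 1.0000
φ(d₁) = φ(0.50) = 0.3521
vega = S·φ(d₁)·√T = 257·0.3521·1.0000 = 90.4897
(Call and put vega coincide under Black-Scholes.)

90.49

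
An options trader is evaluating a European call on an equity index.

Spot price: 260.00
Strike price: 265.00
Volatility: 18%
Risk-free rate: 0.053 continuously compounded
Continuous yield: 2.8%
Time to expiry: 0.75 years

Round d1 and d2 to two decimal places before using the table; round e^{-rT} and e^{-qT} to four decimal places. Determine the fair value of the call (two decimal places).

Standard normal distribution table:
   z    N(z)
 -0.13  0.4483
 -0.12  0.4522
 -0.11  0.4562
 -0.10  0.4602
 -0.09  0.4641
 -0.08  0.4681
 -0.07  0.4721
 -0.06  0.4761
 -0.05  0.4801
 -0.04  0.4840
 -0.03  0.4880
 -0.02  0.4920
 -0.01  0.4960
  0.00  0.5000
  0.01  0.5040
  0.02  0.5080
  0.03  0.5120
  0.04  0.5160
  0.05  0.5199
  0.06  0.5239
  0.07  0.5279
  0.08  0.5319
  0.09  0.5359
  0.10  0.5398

16.21

T = 0.75;  σ√T = 0.1559
ln(S/K) + (r − q + σ²/2)T = ln(260/265) + (0.053 − 0.028 + 0.18²/2)·0.75 = -0.0190 + 0.0309 = 0.0119
d₁ = 0.0119 / 0.1559 = 0.0760 ⇒ 0.08
d₂ = d₁ − σ√T = 0.0760 − 0.1559 = -0.0799 ⇒ -0.08
e^(−qT) = e^(−0.028·0.75) = 0.9792;  e^(−rT) = e^(−0.053·0.75) = 0.9610
N(d₁) = N(0.08) = 0.5319;  N(d₂) = N(-0.08) = 0.4681
C = 260·0.9792·0.5319 − 265·0.9610·0.4681 = 135.4175 − 119.2087 = 16.2088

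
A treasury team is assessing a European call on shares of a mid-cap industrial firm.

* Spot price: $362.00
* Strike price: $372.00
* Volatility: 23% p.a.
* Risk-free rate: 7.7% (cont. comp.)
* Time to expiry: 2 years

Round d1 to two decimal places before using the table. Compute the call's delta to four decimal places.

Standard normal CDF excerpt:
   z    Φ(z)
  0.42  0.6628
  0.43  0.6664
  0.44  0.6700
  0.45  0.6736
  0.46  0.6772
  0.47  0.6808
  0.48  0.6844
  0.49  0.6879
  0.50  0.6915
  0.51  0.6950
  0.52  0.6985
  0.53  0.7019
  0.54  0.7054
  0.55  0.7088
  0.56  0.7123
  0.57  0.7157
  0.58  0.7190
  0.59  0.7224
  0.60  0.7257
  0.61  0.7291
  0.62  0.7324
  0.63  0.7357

0.7088

σ√T = 0.23 × 1.4142 = 0.3253
ln(S/K) + (r + σ²/2)T = ln(362/372) + (0.077 + 0.23²/2)·2 = -0.0272 + 0.2069 = 0.1797
d₁ = 0.1797 / 0.3253 = 0.5523 → 0.55
N(d₁) = N(0.55) = 0.7088
Δ_call = N(d₁) = 0.7088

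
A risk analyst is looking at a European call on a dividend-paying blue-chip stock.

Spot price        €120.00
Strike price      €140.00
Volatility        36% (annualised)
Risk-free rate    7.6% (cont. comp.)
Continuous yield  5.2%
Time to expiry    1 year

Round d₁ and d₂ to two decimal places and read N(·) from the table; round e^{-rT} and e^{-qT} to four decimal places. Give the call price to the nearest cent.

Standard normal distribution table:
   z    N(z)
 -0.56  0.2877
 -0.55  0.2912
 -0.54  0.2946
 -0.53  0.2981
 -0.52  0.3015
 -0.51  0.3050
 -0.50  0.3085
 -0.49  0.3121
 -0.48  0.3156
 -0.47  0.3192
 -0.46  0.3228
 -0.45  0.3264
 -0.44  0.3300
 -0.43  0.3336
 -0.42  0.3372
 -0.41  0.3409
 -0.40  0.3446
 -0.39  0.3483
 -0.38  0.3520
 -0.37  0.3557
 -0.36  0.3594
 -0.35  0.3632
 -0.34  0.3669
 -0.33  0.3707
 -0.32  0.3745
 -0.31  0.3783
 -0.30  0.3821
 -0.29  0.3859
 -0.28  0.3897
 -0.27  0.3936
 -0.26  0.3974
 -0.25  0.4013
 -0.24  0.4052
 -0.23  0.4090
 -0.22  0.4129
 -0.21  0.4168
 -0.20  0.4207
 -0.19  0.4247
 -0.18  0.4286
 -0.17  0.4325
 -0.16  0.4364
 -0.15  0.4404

€10.60

T = 1;  σ√T = 0.3600
d₁ = [ln(120/140) + (0.076 − 0.052 + 0.36²/2)·1] / 0.3600 = [-0.1542 + 0.0888] / 0.3600 = -0.1815 ≈ -0.18
d₂ = d₁ − σ√T = -0.1815 − 0.3600 = -0.5415 ≈ -0.54
exp(−qT) = exp(−0.052·1) = 0.9493;  exp(−rT) = exp(−0.076·1) = 0.9268
N(d₁) = N(-0.18) = 0.4286;  N(d₂) = N(-0.54) = 0.2946
C = 120·0.9493·0.4286 − 140·0.9268·0.2946 = 48.8244 − 38.2249 = 10.5995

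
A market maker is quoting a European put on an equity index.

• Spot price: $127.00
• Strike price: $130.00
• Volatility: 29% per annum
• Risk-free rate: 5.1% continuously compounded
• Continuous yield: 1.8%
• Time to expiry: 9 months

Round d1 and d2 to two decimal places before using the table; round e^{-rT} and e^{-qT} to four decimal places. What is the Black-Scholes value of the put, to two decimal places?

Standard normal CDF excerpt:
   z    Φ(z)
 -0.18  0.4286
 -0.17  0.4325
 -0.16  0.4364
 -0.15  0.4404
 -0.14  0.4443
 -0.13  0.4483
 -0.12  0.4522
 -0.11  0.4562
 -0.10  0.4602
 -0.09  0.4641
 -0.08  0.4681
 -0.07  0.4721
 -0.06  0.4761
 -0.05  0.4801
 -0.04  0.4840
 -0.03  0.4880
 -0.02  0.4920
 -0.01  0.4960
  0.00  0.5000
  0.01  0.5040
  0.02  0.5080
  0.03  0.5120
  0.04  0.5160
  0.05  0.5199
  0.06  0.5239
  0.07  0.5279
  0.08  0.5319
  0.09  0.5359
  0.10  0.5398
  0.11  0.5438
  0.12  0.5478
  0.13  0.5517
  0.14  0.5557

$12.37

σ√T = 0.29·√0.75 = 0.2511
d₁ = [ln(127/130) + (0.051 − 0.018 + 0.29²/2)·0.75] / 0.2511 = [-0.0233 + 0.0563] / 0.2511 = 0.1312 ⇒ 0.13
d₂ = d₁ − σ√T = 0.1312 − 0.2511 = -0.1200 ⇒ -0.12
exp(−qT) = exp(−0.018·0.75) = 0.9866;  exp(−rT) = exp(−0.051·0.75) = 0.9625
N(−d₂) = N(0.12) = 0.5478;  N(−d₁) = N(-0.13) = 0.4483
P = 130·0.9625·0.5478 − 127·0.9866·0.4483 = 68.5435 − 56.1712 = 12.3723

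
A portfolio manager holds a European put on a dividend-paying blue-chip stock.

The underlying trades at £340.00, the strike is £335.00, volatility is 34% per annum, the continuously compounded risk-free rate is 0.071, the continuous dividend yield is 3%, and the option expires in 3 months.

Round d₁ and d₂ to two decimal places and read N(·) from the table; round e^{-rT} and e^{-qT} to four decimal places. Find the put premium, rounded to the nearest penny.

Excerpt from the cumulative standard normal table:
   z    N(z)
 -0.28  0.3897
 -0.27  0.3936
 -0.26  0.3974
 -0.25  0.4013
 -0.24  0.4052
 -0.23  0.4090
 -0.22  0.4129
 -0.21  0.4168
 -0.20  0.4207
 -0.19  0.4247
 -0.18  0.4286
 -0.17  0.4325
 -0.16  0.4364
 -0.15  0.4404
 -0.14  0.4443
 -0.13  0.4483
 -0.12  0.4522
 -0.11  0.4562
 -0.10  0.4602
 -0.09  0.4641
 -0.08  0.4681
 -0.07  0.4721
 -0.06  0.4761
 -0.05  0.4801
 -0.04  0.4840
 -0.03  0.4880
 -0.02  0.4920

£18.67

T = 0.25;  σ√T = 0.1700
d₁ = [ln(340/335) + (0.071 − 0.03 + ½·0.34²)·0.25] / (σ√T) = (0.0148 + 0.0247) / 0.1700 = 0.2324 → 0.23
d₂ = 0.2324 − 0.1700 = 0.0624 → 0.06
exp(−qT) = exp(−0.03·0.25) = 0.9925;  exp(−rT) = exp(−0.071·0.25) = 0.9824
P = 335·0.9824·N(-0.06) − 340·0.9925·N(-0.23) = 335·0.9824·0.4761 − 340·0.9925·0.4090 = 156.6864 − 138.0170 = 18.6694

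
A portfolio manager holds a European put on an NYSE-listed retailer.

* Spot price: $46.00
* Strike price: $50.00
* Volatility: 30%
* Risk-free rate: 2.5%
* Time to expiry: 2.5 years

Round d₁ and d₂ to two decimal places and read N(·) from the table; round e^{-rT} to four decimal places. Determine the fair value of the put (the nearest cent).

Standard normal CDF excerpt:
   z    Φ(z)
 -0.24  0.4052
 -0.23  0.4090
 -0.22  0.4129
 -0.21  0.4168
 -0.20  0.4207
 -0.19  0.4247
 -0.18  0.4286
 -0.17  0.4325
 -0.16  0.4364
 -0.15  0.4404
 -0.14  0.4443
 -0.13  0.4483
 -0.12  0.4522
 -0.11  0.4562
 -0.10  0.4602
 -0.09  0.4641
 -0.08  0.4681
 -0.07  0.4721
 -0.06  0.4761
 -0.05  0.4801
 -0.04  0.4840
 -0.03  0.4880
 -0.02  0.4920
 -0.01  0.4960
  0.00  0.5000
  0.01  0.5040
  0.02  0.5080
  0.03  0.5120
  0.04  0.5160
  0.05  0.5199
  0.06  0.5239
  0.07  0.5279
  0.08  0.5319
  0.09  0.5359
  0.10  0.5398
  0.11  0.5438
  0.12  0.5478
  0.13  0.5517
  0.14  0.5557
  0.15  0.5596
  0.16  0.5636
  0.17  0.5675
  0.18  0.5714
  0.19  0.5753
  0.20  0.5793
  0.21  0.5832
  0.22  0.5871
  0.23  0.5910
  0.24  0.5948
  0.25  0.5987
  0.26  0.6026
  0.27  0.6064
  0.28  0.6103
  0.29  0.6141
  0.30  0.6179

$9.13

σ√T = 0.3·√2.5 = 0.4743
d₁ = [ln(46/50) + (0.025 + ½·0.3²)·2.5] / (σ√T) = (-0.0834 + 0.1750) / 0.4743 = 0.1931 ⇒ 0.19
d₂ = 0.1931 − 0.4743 = -0.2812 ⇒ -0.28
exp(−rT) = exp(−0.025·2.5) = 0.9394
P = 50·0.9394·N(0.28) − 46·N(-0.19) = 50·0.9394·0.6103 − 46·0.4247 = 28.6658 − 19.5362 = 9.1296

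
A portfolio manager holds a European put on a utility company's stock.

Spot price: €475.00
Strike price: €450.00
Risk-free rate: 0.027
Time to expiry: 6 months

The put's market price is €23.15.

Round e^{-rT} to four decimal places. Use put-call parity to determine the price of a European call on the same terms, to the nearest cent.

€54.18

e^(−rT) = e^(−0.027·0.5) = 0.9866
Put-call parity: C − P = S − K·e^(−rT) = 475 − 450·0.9866 = 475 − 443.9700 = 31.0300
C = P + (C − P) = 23.15 + (31.0300) = 54.1800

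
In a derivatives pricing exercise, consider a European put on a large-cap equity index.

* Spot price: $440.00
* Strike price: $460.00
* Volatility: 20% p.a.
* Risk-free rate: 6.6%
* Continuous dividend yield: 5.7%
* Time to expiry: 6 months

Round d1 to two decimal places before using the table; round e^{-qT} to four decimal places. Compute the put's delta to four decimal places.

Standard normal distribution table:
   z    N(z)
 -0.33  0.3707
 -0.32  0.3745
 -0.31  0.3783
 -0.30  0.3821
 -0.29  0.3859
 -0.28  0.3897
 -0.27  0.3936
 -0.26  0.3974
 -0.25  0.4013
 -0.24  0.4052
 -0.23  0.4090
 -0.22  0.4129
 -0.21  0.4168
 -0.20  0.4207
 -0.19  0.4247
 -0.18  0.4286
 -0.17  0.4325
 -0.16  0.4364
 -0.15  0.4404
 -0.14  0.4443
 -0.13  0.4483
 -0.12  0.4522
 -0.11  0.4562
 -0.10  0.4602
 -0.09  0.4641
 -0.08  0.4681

-0.5668

T = 0.5;  σ√T = 0.1414
ln(S/K) + (r − q + σ²/2)T = ln(440/460) + (0.066 − 0.057 + 0.2²/2)·0.5 = -0.0445 + 0.0145 = -0.0300
d₁ = -0.0300 / 0.1414 = -0.2118 which rounds to -0.21
N(d₁) = N(-0.21) = 0.4168
Δ_put = exp(−qT)·(N(d₁) − 1) = 0.9719·(0.4168 − 1) = -0.5668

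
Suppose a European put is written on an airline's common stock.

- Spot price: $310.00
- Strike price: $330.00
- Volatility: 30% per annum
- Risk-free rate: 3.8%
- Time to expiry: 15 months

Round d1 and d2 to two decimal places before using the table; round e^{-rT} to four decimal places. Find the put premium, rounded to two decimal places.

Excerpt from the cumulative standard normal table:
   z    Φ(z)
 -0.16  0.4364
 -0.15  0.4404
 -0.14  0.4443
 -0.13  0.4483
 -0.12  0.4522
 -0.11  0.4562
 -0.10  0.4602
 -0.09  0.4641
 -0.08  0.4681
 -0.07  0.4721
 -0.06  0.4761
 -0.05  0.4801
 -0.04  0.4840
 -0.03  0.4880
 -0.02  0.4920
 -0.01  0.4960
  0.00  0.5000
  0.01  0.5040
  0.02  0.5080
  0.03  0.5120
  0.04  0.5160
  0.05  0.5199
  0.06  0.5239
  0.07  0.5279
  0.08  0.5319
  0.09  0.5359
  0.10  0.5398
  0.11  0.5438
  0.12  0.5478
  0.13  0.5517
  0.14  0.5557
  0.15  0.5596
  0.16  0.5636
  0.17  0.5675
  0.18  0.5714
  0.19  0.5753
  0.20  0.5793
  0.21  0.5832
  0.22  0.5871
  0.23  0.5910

$43.34

T = 1.25;  σ√T = 0.3354
d₁ = [ln(310/330) + (0.038 + 0.3²/2)·1.25] / 0.3354 = [-0.0625 + 0.1037] / 0.3354 = 0.1229 ⇒ 0.12
d₂ = d₁ − σ√T = 0.1229 − 0.3354 = -0.2125 ⇒ -0.21
exp(−rT) = exp(−0.038·1.25) = 0.9536
N(−d₂) = N(0.21) = 0.5832;  N(−d₁) = N(-0.12) = 0.4522
P = 330·0.9536·0.5832 − 310·0.4522 = 183.5260 − 140.1820 = 43.3440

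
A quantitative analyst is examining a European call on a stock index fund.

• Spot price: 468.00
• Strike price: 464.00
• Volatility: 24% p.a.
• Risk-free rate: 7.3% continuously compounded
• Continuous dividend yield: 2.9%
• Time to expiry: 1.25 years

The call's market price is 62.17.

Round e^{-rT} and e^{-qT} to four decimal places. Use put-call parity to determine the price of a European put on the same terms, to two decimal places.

exp(−qT) = exp(−0.029·1.25) = 0.9644;  exp(−rT) = exp(−0.073·1.25) = 0.9128
Put-call parity: C − P = S·e^(−qT) − K·e^(−rT) = 468·0.9644 − 464·0.9128 = 451.3392 − 423.5392 = 27.8000
P = C − (C − P) = 62.17 − (27.8000) = 34.3700

34.37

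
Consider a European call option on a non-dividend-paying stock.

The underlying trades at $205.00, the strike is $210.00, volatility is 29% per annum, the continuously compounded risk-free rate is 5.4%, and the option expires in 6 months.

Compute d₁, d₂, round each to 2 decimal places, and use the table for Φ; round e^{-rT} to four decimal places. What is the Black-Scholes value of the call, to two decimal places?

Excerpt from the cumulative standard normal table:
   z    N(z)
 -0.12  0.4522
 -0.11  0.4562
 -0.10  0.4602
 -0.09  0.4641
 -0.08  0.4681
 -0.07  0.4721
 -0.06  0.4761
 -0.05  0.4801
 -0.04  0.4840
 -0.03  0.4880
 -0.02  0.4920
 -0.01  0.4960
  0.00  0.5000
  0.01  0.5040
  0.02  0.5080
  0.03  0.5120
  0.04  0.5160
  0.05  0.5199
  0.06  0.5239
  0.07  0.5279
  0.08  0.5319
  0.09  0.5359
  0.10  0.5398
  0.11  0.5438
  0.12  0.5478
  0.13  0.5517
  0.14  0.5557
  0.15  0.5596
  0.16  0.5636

$17.43

σ√T = 0.29 × 0.7071 = 0.2051
d₁ = [ln(205/210) + (0.054 + ½·0.29²)·0.5] / (σ√T) = (-0.0241 + 0.0480) / 0.2051 = 0.1167 → 0.12
d₂ = 0.1167 − 0.2051 = -0.0884 → -0.09
e^(−rT) = e^(−0.054·0.5) = 0.9734
C = 205·N(0.12) − 210·0.9734·N(-0.09) = 205·0.5478 − 210·0.9734·0.4641 = 112.2990 − 94.8685 = 17.4305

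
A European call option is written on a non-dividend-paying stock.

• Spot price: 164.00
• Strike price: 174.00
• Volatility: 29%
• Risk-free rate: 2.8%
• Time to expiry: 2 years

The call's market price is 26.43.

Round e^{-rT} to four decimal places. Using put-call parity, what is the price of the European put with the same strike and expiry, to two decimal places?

26.95

e^(−rT) = e^(−0.028·2) = 0.9455
Put-call parity: C − P = S − K·e^(−rT) = 164 − 174·0.9455 = 164 − 164.5170 = -0.5170
P = C − (C − P) = 26.43 − (-0.5170) = 26.9470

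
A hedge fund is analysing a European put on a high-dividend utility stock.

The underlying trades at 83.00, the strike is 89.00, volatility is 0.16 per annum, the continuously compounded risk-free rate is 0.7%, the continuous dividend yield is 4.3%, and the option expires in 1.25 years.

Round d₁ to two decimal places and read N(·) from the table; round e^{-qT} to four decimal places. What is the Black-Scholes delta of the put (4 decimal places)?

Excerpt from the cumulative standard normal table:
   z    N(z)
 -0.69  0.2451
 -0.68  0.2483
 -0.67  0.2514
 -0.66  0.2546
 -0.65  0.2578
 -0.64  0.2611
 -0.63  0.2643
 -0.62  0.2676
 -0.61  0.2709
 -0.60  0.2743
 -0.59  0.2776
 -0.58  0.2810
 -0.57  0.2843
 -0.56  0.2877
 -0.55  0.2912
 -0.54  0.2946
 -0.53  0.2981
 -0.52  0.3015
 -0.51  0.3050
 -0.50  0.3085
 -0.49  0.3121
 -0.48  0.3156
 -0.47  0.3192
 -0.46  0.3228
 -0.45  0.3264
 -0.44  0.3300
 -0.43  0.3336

T = 1.25;  σ√T = 0.1789
d₁ = [ln(83/89) + (0.007 − 0.043 + ½·0.16²)·1.25] / (σ√T) = (-0.0698 − 0.0290) / 0.1789 = -0.5523 ⇒ -0.55
N(d₁) = N(-0.55) = 0.2912
Δ_put = exp(−qT)·(N(d₁) − 1) = 0.9477·(0.2912 − 1) = -0.6717

-0.6717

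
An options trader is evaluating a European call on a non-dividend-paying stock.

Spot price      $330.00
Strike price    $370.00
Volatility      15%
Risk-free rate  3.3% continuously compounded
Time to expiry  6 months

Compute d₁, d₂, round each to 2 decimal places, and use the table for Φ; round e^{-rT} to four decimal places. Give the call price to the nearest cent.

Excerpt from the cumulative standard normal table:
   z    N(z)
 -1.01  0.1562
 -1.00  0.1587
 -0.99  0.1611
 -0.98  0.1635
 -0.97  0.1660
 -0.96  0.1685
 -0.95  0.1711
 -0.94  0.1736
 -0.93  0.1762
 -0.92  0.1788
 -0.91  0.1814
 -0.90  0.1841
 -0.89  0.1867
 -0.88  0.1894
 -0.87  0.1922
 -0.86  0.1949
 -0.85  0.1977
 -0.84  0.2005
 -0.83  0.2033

T = 0.5;  σ√T = 0.1061
d₁ = [ln(330/370) + (0.033 + 0.15²/2)·0.5] / 0.1061 = [-0.1144 + 0.0221] / 0.1061 = -0.8701 ≈ -0.87
d₂ = d₁ − σ√T = -0.8701 − 0.1061 = -0.9761 ≈ -0.98
e^(−rT) = e^(−0.033·0.5) = 0.9836
N(d₁) = N(-0.87) = 0.1922;  N(d₂) = N(-0.98) = 0.1635
C = 330·0.1922 − 370·0.9836·0.1635 = 63.4260 − 59.5029 = 3.9231

$3.92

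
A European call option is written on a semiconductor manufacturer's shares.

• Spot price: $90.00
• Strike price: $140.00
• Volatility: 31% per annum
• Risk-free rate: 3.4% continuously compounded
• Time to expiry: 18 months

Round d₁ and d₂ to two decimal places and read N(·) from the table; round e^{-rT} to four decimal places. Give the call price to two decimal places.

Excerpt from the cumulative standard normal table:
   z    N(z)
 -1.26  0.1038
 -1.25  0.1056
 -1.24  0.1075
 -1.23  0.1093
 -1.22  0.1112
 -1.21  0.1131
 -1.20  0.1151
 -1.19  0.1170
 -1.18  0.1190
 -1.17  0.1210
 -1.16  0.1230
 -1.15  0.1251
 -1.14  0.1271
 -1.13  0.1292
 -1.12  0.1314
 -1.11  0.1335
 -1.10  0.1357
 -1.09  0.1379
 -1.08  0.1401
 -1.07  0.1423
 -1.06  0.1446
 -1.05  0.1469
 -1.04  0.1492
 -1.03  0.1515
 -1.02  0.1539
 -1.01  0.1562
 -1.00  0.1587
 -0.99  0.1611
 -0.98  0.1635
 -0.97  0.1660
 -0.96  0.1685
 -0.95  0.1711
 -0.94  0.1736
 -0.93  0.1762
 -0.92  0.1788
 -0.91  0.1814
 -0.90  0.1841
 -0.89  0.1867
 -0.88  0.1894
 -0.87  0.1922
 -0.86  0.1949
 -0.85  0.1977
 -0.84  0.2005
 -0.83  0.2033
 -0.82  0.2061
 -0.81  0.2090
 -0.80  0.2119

T = 1.5;  σ√T = 0.3797
d₁ = [ln(90/140) + (0.034 + ½·0.31²)·1.5] / (σ√T) = (-0.4418 + 0.1231) / 0.3797 = -0.8396 which rounds to -0.84
d₂ = -0.8396 − 0.3797 = -1.2192 which rounds to -1.22
exp(−rT) = exp(−0.034·1.5) = 0.9503
N(d₁) = N(-0.84) = 0.2005;  N(d₂) = N(-1.22) = 0.1112
C = 90·0.2005 − 140·0.9503·0.1112 = 18.0450 − 14.7943 = 3.2507

$3.25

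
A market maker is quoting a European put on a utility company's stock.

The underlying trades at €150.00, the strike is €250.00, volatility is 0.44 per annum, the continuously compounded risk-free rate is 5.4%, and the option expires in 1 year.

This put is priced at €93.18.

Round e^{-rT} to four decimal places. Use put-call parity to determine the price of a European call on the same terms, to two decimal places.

€6.33

exp(−rT) = exp(−0.054·1) = 0.9474
Put-call parity: C − P = S − K·e^(−rT) = 150 − 250·0.9474 = 150 − 236.8500 = -86.8500
C = P + (C − P) = 93.18 + (-86.8500) = 6.3300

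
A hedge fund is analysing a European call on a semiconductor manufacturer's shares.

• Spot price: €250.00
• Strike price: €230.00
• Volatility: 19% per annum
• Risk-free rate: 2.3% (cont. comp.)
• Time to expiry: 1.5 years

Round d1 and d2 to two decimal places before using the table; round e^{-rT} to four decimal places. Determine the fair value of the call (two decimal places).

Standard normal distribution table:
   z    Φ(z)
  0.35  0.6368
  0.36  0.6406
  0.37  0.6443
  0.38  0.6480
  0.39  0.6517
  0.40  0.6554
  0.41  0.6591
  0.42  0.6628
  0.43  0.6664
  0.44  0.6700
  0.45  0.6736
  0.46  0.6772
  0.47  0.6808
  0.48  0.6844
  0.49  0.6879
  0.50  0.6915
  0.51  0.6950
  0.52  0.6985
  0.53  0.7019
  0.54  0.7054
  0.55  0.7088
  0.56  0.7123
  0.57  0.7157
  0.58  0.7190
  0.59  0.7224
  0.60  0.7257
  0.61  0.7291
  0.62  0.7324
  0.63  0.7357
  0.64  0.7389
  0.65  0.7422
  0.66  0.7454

σ√T = 0.19·√1.5 = 0.2327
ln(S/K) + (r + σ²/2)T = ln(250/230) + (0.023 + 0.19²/2)·1.5 = 0.0834 + 0.0616 = 0.1450
d₁ = 0.1450 / 0.2327 = 0.6229 ≈ 0.62
d₂ = d₁ − σ√T = 0.6229 − 0.2327 = 0.3902 ≈ 0.39
exp(−rT) = exp(−0.023·1.5) = 0.9661
C = 250·N(0.62) − 230·0.9661·N(0.39) = 250·0.7324 − 230·0.9661·0.6517 = 183.1000 − 144.8097 = 38.2903

€38.29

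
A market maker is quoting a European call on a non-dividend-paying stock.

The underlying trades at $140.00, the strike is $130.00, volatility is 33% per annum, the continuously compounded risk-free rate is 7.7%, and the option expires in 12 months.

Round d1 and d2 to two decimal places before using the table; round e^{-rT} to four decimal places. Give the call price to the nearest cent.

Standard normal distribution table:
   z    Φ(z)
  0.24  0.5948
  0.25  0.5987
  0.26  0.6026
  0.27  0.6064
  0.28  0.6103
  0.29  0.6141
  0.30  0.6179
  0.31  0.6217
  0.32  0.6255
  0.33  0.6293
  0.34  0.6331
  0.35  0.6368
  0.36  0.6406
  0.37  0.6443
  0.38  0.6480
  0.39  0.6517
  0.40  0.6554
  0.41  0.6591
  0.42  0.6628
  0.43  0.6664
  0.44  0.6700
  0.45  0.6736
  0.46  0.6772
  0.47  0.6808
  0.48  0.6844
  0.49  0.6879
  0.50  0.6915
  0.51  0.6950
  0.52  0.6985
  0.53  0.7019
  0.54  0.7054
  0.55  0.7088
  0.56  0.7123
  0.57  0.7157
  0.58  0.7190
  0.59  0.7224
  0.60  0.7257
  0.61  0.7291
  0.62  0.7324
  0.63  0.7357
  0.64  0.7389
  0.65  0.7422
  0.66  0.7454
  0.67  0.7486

σ√T = 0.33·√1 = 0.3300
ln(S/K) + (r + σ²/2)T = ln(140/130) + (0.077 + 0.33²/2)·1 = 0.0741 + 0.1315 = 0.2056
d₁ = 0.2056 / 0.3300 = 0.6229 → 0.62
d₂ = d₁ − σ√T = 0.6229 − 0.3300 = 0.2929 → 0.29
e^(−rT) = e^(−0.077·1) = 0.9259
C = 140·N(0.62) − 130·0.9259·N(0.29) = 140·0.7324 − 130·0.9259·0.6141 = 102.5360 − 73.9174 = 28.6186

$28.62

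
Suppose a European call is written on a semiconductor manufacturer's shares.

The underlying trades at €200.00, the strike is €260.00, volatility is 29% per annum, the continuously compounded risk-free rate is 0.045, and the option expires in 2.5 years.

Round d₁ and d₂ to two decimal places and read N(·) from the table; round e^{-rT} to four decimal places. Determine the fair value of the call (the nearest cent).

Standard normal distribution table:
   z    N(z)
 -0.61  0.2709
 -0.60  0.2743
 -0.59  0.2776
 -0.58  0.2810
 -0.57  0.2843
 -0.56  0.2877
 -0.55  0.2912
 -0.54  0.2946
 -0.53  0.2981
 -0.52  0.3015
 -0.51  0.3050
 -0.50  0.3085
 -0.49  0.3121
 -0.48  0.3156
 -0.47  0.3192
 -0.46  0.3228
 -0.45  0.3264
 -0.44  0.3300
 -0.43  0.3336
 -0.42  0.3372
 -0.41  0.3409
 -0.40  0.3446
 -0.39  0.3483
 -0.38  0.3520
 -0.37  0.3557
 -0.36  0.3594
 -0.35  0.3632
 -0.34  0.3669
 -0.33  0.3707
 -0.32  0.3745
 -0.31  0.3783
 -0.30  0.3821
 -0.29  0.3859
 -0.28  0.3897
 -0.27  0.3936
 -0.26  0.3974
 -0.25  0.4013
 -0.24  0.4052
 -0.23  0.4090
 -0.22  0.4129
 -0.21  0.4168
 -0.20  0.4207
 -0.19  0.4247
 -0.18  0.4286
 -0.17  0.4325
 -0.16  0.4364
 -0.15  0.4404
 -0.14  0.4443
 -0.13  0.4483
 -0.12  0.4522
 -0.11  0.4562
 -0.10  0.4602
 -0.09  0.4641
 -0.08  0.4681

σ√T = 0.29·√2.5 = 0.4585
d₁ = [ln(200/260) + (0.045 + ½·0.29²)·2.5] / (σ√T) = (-0.2624 + 0.2176) / 0.4585 = -0.0976 which rounds to -0.10
d₂ = -0.0976 − 0.4585 = -0.5561 which rounds to -0.56
exp(−rT) = exp(−0.045·2.5) = 0.8936
N(d₁) = N(-0.10) = 0.4602;  N(d₂) = N(-0.56) = 0.2877
C = 200·0.4602 − 260·0.8936·0.2877 = 92.0400 − 66.8431 = 25.1969

€25.20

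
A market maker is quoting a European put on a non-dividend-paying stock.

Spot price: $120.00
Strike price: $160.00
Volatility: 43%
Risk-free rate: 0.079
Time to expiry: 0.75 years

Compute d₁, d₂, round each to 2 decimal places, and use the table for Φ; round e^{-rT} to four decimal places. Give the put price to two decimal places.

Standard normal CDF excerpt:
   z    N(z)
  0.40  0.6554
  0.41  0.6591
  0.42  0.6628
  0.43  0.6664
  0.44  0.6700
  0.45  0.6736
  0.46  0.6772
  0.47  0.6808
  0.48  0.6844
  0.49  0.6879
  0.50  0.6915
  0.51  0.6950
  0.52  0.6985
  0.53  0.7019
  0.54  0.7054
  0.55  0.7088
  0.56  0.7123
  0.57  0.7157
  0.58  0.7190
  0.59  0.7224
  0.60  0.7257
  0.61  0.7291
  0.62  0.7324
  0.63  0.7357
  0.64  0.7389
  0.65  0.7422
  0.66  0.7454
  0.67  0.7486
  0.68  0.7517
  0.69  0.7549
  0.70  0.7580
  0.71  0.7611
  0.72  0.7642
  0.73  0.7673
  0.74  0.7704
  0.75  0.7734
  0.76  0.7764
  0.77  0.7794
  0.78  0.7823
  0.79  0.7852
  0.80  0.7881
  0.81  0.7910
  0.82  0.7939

σ√T = 0.43 × 0.8660 = 0.3724
d₁ = [ln(120/160) + (0.079 + 0.43²/2)·0.75] / 0.3724 = [-0.2877 + 0.1286] / 0.3724 = -0.4272 ⇒ -0.43
d₂ = d₁ − σ√T = -0.4272 − 0.3724 = -0.7996 ⇒ -0.80
e^(−rT) = e^(−0.079·0.75) = 0.9425
N(−d₂) = N(0.80) = 0.7881;  N(−d₁) = N(0.43) = 0.6664
P = 160·0.9425·0.7881 − 120·0.6664 = 118.8455 − 79.9680 = 38.8775

$38.88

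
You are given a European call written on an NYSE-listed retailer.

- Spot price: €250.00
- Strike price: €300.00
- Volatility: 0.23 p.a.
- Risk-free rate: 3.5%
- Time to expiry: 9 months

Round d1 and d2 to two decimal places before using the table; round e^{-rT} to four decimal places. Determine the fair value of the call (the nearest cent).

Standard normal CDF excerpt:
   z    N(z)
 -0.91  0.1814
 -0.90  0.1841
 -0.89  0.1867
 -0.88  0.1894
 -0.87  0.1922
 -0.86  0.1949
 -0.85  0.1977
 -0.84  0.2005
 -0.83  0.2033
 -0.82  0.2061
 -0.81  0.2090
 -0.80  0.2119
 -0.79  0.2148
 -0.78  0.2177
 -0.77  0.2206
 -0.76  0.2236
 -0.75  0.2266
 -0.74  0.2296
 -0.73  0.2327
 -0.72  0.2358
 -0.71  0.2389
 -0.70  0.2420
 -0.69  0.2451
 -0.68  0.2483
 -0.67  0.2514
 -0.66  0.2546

σ√T = 0.23·√0.75 = 0.1992
ln(S/K) + (r + σ²/2)T = ln(250/300) + (0.035 + 0.23²/2)·0.75 = -0.1823 + 0.0461 = -0.1362
d₁ = -0.1362 / 0.1992 = -0.6840 ⇒ -0.68
d₂ = d₁ − σ√T = -0.6840 − 0.1992 = -0.8831 ⇒ -0.88
e^(−rT) = e^(−0.035·0.75) = 0.9741
N(d₁) = N(-0.68) = 0.2483;  N(d₂) = N(-0.88) = 0.1894
C = 250·0.2483 − 300·0.9741·0.1894 = 62.0750 − 55.3484 = 6.7266

€6.73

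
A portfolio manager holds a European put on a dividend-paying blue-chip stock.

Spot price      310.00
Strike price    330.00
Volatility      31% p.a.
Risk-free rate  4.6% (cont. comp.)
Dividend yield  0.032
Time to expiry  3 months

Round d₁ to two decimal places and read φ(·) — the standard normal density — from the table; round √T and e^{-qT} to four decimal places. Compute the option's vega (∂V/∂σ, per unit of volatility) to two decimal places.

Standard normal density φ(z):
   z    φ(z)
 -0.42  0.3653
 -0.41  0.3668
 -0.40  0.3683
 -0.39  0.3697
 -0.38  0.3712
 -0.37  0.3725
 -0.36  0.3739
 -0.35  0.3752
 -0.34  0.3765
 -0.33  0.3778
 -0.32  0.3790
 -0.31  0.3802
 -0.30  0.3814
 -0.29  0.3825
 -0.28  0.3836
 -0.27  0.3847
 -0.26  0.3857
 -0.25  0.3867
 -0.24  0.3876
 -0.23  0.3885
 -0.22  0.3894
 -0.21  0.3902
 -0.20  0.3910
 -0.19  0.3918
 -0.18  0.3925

T = 0.25;  σ√T = 0.1550
d₁ = [ln(310/330) + (0.046 − 0.032 + 0.31²/2)·0.25] / 0.1550 = [-0.0625 + 0.0155] / 0.1550 = -0.3033 → -0.30
√T = √0.25 = 0.5000
φ(d₁) = φ(-0.30) = 0.3814
e^(−qT) = e^(−0.032·0.25) = 0.9920
vega = S·e^(−qT)·φ(d₁)·√T = 310·0.9920·0.3814·0.5000 = 58.6441
(Vega is the same for a European call and put with the same parameters.)

58.64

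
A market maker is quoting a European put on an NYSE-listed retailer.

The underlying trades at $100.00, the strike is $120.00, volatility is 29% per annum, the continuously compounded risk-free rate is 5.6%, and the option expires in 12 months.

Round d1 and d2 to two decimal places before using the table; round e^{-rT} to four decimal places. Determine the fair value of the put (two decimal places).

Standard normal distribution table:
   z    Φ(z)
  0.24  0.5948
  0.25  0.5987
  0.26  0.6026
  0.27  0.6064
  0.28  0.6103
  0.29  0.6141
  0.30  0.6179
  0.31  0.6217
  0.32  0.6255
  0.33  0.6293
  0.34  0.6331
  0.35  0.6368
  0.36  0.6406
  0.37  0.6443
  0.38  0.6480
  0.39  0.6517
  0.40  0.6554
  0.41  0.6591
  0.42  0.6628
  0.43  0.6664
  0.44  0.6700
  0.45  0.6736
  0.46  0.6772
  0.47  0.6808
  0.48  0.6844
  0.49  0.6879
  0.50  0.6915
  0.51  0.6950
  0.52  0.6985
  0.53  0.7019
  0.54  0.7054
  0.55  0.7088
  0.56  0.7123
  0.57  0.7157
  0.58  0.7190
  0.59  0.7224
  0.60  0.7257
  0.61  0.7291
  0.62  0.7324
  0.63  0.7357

σ√T = 0.29 × 1.0000 = 0.2900
ln(S/K) + (r + σ²/2)T = ln(100/120) + (0.056 + 0.29²/2)·1 = -0.1823 + 0.0980 = -0.0843
d₁ = -0.0843 / 0.2900 = -0.2906 ≈ -0.29
d₂ = d₁ − σ√T = -0.2906 − 0.2900 = -0.5806 ≈ -0.58
e^(−rT) = e^(−0.056·1) = 0.9455
N(−d₂) = N(0.58) = 0.7190;  N(−d₁) = N(0.29) = 0.6141
P = 120·0.9455·0.7190 − 100·0.6141 = 81.5777 − 61.4100 = 20.1677

$20.17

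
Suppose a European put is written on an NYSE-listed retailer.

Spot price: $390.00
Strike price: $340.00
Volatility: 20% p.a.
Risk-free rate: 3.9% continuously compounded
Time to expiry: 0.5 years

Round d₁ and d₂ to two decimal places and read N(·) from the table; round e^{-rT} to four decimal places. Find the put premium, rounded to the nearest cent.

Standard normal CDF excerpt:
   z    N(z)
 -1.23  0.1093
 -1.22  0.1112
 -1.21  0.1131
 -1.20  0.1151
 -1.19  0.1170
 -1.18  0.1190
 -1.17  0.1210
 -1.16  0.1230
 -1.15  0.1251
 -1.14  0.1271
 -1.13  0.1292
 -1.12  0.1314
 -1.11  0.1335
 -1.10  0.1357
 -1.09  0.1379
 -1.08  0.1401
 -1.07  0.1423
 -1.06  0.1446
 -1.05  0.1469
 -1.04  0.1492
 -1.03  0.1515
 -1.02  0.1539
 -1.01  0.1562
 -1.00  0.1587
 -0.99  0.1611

σ√T = 0.2 × 0.7071 = 0.1414
d₁ = [ln(390/340) + (0.039 + 0.2²/2)·0.5] / 0.1414 = [0.1372 + 0.0295] / 0.1414 = 1.1788 ⇒ 1.18
d₂ = d₁ − σ√T = 1.1788 − 0.1414 = 1.0373 ⇒ 1.04
e^(−rT) = e^(−0.039·0.5) = 0.9807
P = 340·0.9807·N(-1.04) − 390·N(-1.18) = 340·0.9807·0.1492 − 390·0.1190 = 49.7489 − 46.4100 = 3.3389

$3.34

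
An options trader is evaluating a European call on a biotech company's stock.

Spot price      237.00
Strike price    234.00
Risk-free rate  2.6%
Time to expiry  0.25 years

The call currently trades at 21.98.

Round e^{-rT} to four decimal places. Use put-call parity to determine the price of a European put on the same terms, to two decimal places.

17.46

exp(−rT) = exp(−0.026·0.25) = 0.9935
Put-call parity: C − P = S − K·e^(−rT) = 237 − 234·0.9935 = 237 − 232.4790 = 4.5210
P = C − (C − P) = 21.98 − (4.5210) = 17.4590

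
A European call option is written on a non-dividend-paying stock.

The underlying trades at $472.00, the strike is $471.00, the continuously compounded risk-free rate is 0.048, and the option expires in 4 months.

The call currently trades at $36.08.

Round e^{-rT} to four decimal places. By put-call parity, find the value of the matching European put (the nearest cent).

$27.59

e^(−rT) = e^(−0.048·0.3333) = 0.9841
Put-call parity: C − P = S − K·e^(−rT) = 472 − 471·0.9841 = 472 − 463.5111 = 8.4889
P = C − (C − P) = 36.08 − (8.4889) = 27.5911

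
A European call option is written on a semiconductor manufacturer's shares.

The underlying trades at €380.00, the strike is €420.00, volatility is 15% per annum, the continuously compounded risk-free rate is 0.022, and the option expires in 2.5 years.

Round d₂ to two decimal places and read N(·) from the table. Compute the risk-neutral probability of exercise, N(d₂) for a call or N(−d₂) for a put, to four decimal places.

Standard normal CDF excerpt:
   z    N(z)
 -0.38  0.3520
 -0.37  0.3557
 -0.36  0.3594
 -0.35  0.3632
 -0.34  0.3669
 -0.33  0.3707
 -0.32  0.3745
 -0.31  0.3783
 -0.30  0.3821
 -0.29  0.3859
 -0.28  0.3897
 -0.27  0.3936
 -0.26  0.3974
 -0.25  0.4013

0.3783

T = 2.5;  σ√T = 0.2372
d₁ = [ln(380/420) + (0.022 + 0.15²/2)·2.5] / 0.2372 = [-0.1001 + 0.0831] / 0.2372 = -0.0715 ⇒ -0.07
d₂ = d₁ − σ√T = -0.0715 − 0.2372 = -0.3087 ⇒ -0.31
Risk-neutral Pr[S_T > K] = N(d₂) = N(-0.31) = 0.3783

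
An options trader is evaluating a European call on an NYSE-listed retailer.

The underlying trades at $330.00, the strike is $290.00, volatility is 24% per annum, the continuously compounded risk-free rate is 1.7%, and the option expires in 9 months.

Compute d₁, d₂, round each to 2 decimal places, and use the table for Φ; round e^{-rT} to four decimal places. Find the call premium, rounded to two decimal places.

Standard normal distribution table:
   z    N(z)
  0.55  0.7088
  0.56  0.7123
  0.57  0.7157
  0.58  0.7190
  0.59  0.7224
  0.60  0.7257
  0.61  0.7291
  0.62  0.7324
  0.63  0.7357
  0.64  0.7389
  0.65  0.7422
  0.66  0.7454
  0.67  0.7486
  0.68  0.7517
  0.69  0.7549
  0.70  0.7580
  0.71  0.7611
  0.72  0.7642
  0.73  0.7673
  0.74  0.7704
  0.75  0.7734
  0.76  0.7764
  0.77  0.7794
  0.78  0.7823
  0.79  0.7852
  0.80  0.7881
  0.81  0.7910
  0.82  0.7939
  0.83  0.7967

T = 0.75;  σ√T = 0.2078
d₁ = [ln(330/290) + (0.017 + 0.24²/2)·0.75] / 0.2078 = [0.1292 + 0.0343] / 0.2078 = 0.7869 ≈ 0.79
d₂ = d₁ − σ√T = 0.7869 − 0.2078 = 0.5791 ≈ 0.58
e^(−rT) = e^(−0.017·0.75) = 0.9873
C = 330·N(0.79) − 290·0.9873·N(0.58) = 330·0.7852 − 290·0.9873·0.7190 = 259.1160 − 205.8619 = 53.2541

$53.25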